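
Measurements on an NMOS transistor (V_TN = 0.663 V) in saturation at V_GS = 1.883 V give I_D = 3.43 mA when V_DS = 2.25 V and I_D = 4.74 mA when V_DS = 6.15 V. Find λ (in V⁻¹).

With V_GS fixed, I_D ∝ (1 + λ V_DS) in saturation, so I_D2/I_D1 = (1 + λ V_DS2)/(1 + λ V_DS1).
4.74/3.43 = 1.382 = (1 + 6.15 λ)/(1 + 2.25 λ).
Solving: λ (I_D1 V_DS2 − I_D2 V_DS1) = I_D2 − I_D1, so λ = (4.74 − 3.43) / (3.43 × 6.15 − 4.74 × 2.25) = 1.31 / 10.4 = 0.126 V⁻¹.

λ = 0.126 V⁻¹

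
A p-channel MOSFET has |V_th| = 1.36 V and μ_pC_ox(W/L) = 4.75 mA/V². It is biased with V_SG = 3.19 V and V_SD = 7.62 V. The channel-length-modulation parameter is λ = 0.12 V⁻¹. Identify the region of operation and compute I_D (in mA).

V_ov = V_SG − |V_th| = 3.19 − 1.36 = 1.83 V.
Since V_SD = 7.62 V ≥ V_ov = 1.83 V, the device is in saturation.
I_D = ½ k_p V_ov² (1 + λ V_SD) = 0.5 × 4.75 × 1.83² × (1 + 0.12 × 7.62) = 15.2 mA.

Saturation; I_D = 15.2 mA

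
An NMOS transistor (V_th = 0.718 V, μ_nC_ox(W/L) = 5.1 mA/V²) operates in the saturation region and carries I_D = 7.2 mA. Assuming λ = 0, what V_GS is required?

In saturation I_D = ½ k_n (V_GS − V_th)², so V_GS − V_th = √(2 I_D / k_n) = √(2 × 7.2 / 5.1) = 1.68 V.
V_GS = 0.718 + 1.68 = 2.4 V.

V_GS = 2.40 V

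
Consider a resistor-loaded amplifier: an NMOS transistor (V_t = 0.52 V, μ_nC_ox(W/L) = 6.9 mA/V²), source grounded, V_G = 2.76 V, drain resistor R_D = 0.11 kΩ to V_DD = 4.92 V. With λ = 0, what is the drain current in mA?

V_GS = V_G = 2.76 V, so V_ov = 2.76 − 0.52 = 2.24 V.
Assume saturation: I_D = ½ k_n V_ov² = 0.5 × 6.9 × 2.24² = 17.3 mA, giving V_DS = V_DD − I_D R_D = 4.92 − 17.3 × 0.11 = 3.02 V.
V_DS = 3.02 V ≥ V_ov = 2.24 V, confirming saturation.

I_D = 17.3 mA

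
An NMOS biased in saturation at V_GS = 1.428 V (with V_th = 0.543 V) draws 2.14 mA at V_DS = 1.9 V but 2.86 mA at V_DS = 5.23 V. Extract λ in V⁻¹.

With V_GS fixed, I_D ∝ (1 + λ V_DS) in saturation, so I_D2/I_D1 = (1 + λ V_DS2)/(1 + λ V_DS1).
2.86/2.14 = 1.336 = (1 + 5.23 λ)/(1 + 1.9 λ).
Solving: λ (I_D1 V_DS2 − I_D2 V_DS1) = I_D2 − I_D1, so λ = (2.86 − 2.14) / (2.14 × 5.23 − 2.86 × 1.9) = 0.72 / 5.76 = 0.125 V⁻¹.

λ = 0.125 V⁻¹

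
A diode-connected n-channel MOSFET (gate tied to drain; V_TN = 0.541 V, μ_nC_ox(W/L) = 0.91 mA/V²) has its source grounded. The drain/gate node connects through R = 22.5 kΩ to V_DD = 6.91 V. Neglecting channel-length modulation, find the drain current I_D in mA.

I_D = 0.250 mA

With gate tied to drain, V_GS = V_DS ≥ V_GS − V_TN, so the device is in saturation.
KCL at the drain: ½ k_n (V_GS − V_TN)² = (V_DD − V_GS)/R.
Let x = V_GS − 0.541. Then 10.2 x² + x − 6.369 = 0, giving x = 0.741 V (positive root), so V_GS = 1.28 V.
I_D = (V_DD − V_GS)/R = (6.91 − 1.28) / 22.5 = 0.25 mA.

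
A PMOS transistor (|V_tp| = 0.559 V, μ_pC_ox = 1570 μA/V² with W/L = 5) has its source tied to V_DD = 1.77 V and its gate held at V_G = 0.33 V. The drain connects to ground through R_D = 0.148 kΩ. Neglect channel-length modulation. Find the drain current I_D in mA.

V_SG = V_DD − V_G = 1.77 − 0.33 = 1.44 V, so V_ov = 1.44 − 0.559 = 0.881 V.
k_p = μ_pC_ox · (W/L) = 7.85 mA/V².
Assume saturation: I_D = ½ k_p V_ov² = 0.5 × 7.85 × 0.881² = 3.05 mA, giving V_SD = V_DD − I_D R_D = 1.77 − 3.05 × 0.148 = 1.32 V.
V_SD = 1.32 V ≥ V_ov = 0.881 V, confirming saturation.

I_D = 3.05 mA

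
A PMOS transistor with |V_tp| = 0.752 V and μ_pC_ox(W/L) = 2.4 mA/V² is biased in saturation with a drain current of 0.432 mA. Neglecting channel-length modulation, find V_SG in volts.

V_SG = 1.35 V

In saturation I_D = ½ k_p (V_SG − |V_tp|)², so V_SG − |V_tp| = √(2 I_D / k_p) = √(2 × 0.432 / 2.4) = 0.6 V.
V_SG = 0.752 + 0.6 = 1.35 V.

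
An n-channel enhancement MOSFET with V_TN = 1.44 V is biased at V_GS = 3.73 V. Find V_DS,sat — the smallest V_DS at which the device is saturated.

The boundary between triode and saturation is V_DS = V_GS − V_TN = V_ov.
V_ov = 3.73 − 1.44 = 2.29 V.

V_DS,sat = 2.29 V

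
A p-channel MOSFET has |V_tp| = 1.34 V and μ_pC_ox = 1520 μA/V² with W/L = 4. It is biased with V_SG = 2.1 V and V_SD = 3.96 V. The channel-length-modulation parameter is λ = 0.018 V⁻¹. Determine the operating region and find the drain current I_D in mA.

Saturation; I_D = 1.88 mA

k_p = μ_pC_ox · (W/L) = 6.08 mA/V².
V_ov = V_SG − |V_tp| = 2.1 − 1.34 = 0.76 V.
Since V_SD = 3.96 V ≥ V_ov = 0.76 V, the device is in saturation.
I_D = ½ k_p V_ov² (1 + λ V_SD) = 0.5 × 6.08 × 0.76² × (1 + 0.018 × 3.96) = 1.88 mA.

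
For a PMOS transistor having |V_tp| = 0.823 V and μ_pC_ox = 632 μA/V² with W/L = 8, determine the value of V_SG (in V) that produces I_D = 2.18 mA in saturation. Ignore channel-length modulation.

V_SG = 1.75 V

k_p = μ_pC_ox · (W/L) = 5.056 mA/V².
In saturation I_D = ½ k_p (V_SG − |V_tp|)², so V_SG − |V_tp| = √(2 I_D / k_p) = √(2 × 2.18 / 5.056) = 0.929 V.
V_SG = 0.823 + 0.929 = 1.75 V.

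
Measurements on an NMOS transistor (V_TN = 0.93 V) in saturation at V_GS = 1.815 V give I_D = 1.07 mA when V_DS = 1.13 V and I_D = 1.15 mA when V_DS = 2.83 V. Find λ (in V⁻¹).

With V_GS fixed, I_D ∝ (1 + λ V_DS) in saturation, so I_D2/I_D1 = (1 + λ V_DS2)/(1 + λ V_DS1).
1.15/1.07 = 1.075 = (1 + 2.83 λ)/(1 + 1.13 λ).
Solving: λ (I_D1 V_DS2 − I_D2 V_DS1) = I_D2 − I_D1, so λ = (1.15 − 1.07) / (1.07 × 2.83 − 1.15 × 1.13) = 0.08 / 1.73 = 0.0463 V⁻¹.

λ = 0.0463 V⁻¹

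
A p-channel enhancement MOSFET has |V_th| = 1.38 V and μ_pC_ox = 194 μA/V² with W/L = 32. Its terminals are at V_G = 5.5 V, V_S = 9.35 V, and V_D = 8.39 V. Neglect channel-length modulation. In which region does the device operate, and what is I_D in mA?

Triode; I_D = 11.9 mA

V_SG = V_S − V_G = 9.35 − 5.5 = 3.85 V; V_SD = V_S − V_D = 9.35 − 8.39 = 0.96 V.
k_p = μ_pC_ox · (W/L) = 6.208 mA/V².
V_ov = V_SG − |V_th| = 3.85 − 1.38 = 2.47 V.
Since V_SD = 0.96 V < V_ov = 2.47 V, the device is in the triode region.
I_D = k_p [V_ov · V_SD − ½ V_SD²] = 6.208 × [2.47 × 0.96 − 0.5 × 0.96²] = 11.9 mA.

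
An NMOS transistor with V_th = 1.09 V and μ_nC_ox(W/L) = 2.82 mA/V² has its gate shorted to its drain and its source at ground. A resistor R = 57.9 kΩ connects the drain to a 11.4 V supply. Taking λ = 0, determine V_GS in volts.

V_GS = 1.44 V

With gate tied to drain, V_GS = V_DS ≥ V_GS − V_th, so the device is in saturation.
KCL at the drain: ½ k_n (V_GS − V_th)² = (V_DD − V_GS)/R.
Let x = V_GS − 1.09. Then 81.6 x² + x − 10.31 = 0, giving x = 0.349 V (positive root), so V_GS = 1.44 V.
I_D = (V_DD − V_GS)/R = (11.4 − 1.44) / 57.9 = 0.172 mA.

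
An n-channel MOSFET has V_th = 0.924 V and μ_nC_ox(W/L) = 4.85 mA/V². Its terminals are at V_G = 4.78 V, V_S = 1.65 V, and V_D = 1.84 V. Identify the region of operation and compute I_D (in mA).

V_GS = V_G − V_S = 4.78 − 1.65 = 3.13 V; V_DS = V_D − V_S = 1.84 − 1.65 = 0.19 V.
V_ov = V_GS − V_th = 3.13 − 0.924 = 2.21 V.
Since V_DS = 0.19 V < V_ov = 2.21 V, the device is in the triode region.
I_D = k_n [V_ov · V_DS − ½ V_DS²] = 4.85 × [2.21 × 0.19 − 0.5 × 0.19²] = 1.95 mA.

Triode; I_D = 1.95 mA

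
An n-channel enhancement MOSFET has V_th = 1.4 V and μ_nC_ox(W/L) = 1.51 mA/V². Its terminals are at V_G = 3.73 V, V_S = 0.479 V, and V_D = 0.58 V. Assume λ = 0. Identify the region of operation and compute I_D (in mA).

Triode; I_D = 0.275 mA

V_GS = V_G − V_S = 3.73 − 0.479 = 3.25 V; V_DS = V_D − V_S = 0.58 − 0.479 = 0.101 V.
V_ov = V_GS − V_th = 3.25 − 1.4 = 1.85 V.
Since V_DS = 0.101 V < V_ov = 1.85 V, the device is in the triode region.
I_D = k_n [V_ov · V_DS − ½ V_DS²] = 1.51 × [1.85 × 0.101 − 0.5 × 0.101²] = 0.275 mA.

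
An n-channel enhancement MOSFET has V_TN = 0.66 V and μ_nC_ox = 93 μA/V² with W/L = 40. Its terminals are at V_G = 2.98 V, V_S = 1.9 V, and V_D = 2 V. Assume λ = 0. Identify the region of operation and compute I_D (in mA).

V_GS = V_G − V_S = 2.98 − 1.9 = 1.08 V; V_DS = V_D − V_S = 2 − 1.9 = 0.1 V.
k_n = μ_nC_ox · (W/L) = 3.72 mA/V².
V_ov = V_GS − V_TN = 1.08 − 0.66 = 0.42 V.
Since V_DS = 0.1 V < V_ov = 0.42 V, the device is in the triode region.
I_D = k_n [V_ov · V_DS − ½ V_DS²] = 3.72 × [0.42 × 0.1 − 0.5 × 0.1²] = 0.138 mA.

Triode; I_D = 0.138 mA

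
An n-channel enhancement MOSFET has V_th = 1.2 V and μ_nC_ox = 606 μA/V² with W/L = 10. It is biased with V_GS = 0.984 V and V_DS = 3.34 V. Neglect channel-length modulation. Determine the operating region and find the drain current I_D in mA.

V_GS = 0.984 V < V_th = 1.2 V, so the transistor is in cutoff.

Cutoff; I_D = 0 mA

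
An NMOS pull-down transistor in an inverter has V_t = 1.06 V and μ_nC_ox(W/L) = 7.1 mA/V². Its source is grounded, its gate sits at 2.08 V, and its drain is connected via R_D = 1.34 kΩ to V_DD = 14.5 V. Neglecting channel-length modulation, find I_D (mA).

I_D = 3.69 mA

V_GS = V_G = 2.08 V, so V_ov = 2.08 − 1.06 = 1.02 V.
Assume saturation: I_D = ½ k_n V_ov² = 0.5 × 7.1 × 1.02² = 3.69 mA, giving V_DS = V_DD − I_D R_D = 14.5 − 3.69 × 1.34 = 9.55 V.
V_DS = 9.55 V ≥ V_ov = 1.02 V, confirming saturation.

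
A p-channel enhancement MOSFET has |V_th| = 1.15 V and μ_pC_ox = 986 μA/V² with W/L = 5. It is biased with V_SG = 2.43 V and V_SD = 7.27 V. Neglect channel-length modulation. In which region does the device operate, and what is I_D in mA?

k_p = μ_pC_ox · (W/L) = 4.93 mA/V².
V_ov = V_SG − |V_th| = 2.43 − 1.15 = 1.28 V.
Since V_SD = 7.27 V ≥ V_ov = 1.28 V, the device is in saturation.
I_D = ½ k_p V_ov² = 0.5 × 4.93 × 1.28² = 4.04 mA.

Saturation; I_D = 4.04 mA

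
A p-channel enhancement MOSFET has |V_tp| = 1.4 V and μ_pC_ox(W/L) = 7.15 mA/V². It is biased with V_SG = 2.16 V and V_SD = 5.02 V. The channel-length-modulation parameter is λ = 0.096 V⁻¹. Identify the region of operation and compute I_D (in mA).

V_ov = V_SG − |V_tp| = 2.16 − 1.4 = 0.76 V.
Since V_SD = 5.02 V ≥ V_ov = 0.76 V, the device is in saturation.
I_D = ½ k_p V_ov² (1 + λ V_SD) = 0.5 × 7.15 × 0.76² × (1 + 0.096 × 5.02) = 3.06 mA.

Saturation; I_D = 3.06 mA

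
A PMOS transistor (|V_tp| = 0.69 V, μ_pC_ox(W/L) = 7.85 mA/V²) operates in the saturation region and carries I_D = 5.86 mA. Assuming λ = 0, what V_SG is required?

In saturation I_D = ½ k_p (V_SG − |V_tp|)², so V_SG − |V_tp| = √(2 I_D / k_p) = √(2 × 5.86 / 7.85) = 1.22 V.
V_SG = 0.69 + 1.22 = 1.91 V.

V_SG = 1.91 V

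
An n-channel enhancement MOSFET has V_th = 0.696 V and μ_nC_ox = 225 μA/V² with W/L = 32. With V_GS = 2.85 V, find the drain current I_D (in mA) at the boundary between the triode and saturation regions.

At the boundary V_DS = V_ov = V_GS − V_th = 2.85 − 0.696 = 2.15 V.
k_n = μ_nC_ox · (W/L) = 7.2 mA/V².
I_D = ½ k_n V_ov² = 0.5 × 7.2 × 2.15² = 16.7 mA.

I_D = 16.7 mA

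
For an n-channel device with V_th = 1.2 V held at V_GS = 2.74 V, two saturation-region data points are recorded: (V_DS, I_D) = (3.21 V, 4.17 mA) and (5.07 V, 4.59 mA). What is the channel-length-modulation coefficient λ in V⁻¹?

λ = 0.0655 V⁻¹

With V_GS fixed, I_D ∝ (1 + λ V_DS) in saturation, so I_D2/I_D1 = (1 + λ V_DS2)/(1 + λ V_DS1).
4.59/4.17 = 1.101 = (1 + 5.07 λ)/(1 + 3.21 λ).
Solving: λ (I_D1 V_DS2 − I_D2 V_DS1) = I_D2 − I_D1, so λ = (4.59 − 4.17) / (4.17 × 5.07 − 4.59 × 3.21) = 0.42 / 6.41 = 0.0655 V⁻¹.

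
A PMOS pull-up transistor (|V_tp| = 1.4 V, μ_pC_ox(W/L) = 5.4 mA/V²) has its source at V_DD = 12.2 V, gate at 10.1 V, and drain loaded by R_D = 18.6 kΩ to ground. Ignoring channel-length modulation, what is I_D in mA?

I_D = 0.645 mA

V_SG = V_DD − V_G = 12.2 − 10.1 = 2.1 V, so V_ov = 2.1 − 1.4 = 0.7 V.
Assume saturation: I_D = ½ k_p V_ov² = 0.5 × 5.4 × 0.7² = 1.32 mA, giving V_SD = V_DD − I_D R_D = 12.2 − 1.32 × 18.6 = -12.4 V.
But -12.4 V < V_ov = 0.7 V, so the device is actually in triode.
In triode I_D = k_p[V_ov V_SD − ½ V_SD²] and I_D = (V_DD − V_SD)/R_D. Equating: 50.2 V_SD² − 71.31 V_SD + 12.2 = 0, giving V_SD = 0.199 V (the root below V_ov).
I_D = (12.2 − 0.199) / 18.6 = 0.645 mA.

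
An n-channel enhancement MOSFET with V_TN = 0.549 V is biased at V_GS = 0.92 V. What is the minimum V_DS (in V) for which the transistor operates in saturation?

V_DS,sat = 0.371 V

The boundary between triode and saturation is V_DS = V_GS − V_TN = V_ov.
V_ov = 0.92 − 0.549 = 0.371 V.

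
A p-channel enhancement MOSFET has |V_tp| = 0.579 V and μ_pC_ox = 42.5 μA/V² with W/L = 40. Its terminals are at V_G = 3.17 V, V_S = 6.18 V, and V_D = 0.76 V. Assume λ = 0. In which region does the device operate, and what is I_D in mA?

Saturation; I_D = 5.02 mA

V_SG = V_S − V_G = 6.18 − 3.17 = 3.01 V; V_SD = V_S − V_D = 6.18 − 0.76 = 5.42 V.
k_p = μ_pC_ox · (W/L) = 1.7 mA/V².
V_ov = V_SG − |V_tp| = 3.01 − 0.579 = 2.43 V.
Since V_SD = 5.42 V ≥ V_ov = 2.43 V, the device is in saturation.
I_D = ½ k_p V_ov² = 0.5 × 1.7 × 2.43² = 5.02 mA.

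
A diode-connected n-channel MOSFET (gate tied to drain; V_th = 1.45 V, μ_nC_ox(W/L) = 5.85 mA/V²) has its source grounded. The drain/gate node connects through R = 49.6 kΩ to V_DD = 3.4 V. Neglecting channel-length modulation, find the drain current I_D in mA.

With gate tied to drain, V_GS = V_DS ≥ V_GS − V_th, so the device is in saturation.
KCL at the drain: ½ k_n (V_GS − V_th)² = (V_DD − V_GS)/R.
Let x = V_GS − 1.45. Then 145 x² + x − 1.95 = 0, giving x = 0.113 V (positive root), so V_GS = 1.56 V.
I_D = (V_DD − V_GS)/R = (3.4 − 1.56) / 49.6 = 0.037 mA.

I_D = 0.0370 mA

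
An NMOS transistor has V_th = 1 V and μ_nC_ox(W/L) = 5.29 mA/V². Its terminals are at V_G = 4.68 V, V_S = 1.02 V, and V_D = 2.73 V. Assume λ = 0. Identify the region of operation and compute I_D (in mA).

Triode; I_D = 16.3 mA

V_GS = V_G − V_S = 4.68 − 1.02 = 3.66 V; V_DS = V_D − V_S = 2.73 − 1.02 = 1.71 V.
V_ov = V_GS − V_th = 3.66 − 1 = 2.66 V.
Since V_DS = 1.71 V < V_ov = 2.66 V, the device is in the triode region.
I_D = k_n [V_ov · V_DS − ½ V_DS²] = 5.29 × [2.66 × 1.71 − 0.5 × 1.71²] = 16.3 mA.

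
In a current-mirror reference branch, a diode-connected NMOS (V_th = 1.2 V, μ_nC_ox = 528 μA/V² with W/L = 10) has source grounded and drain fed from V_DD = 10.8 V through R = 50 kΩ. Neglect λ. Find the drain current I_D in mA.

With gate tied to drain, V_GS = V_DS ≥ V_GS − V_th, so the device is in saturation.
k_n = μ_nC_ox · (W/L) = 5.28 mA/V².
KCL at the drain: ½ k_n (V_GS − V_th)² = (V_DD − V_GS)/R.
Let x = V_GS − 1.2. Then 132 x² + x − 9.6 = 0, giving x = 0.266 V (positive root), so V_GS = 1.47 V.
I_D = (V_DD − V_GS)/R = (10.8 − 1.47) / 50 = 0.187 mA.

I_D = 0.187 mA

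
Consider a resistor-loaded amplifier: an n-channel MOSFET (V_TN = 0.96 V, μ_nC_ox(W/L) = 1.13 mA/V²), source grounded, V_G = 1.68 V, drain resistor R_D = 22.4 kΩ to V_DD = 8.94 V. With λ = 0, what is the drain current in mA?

V_GS = V_G = 1.68 V, so V_ov = 1.68 − 0.96 = 0.72 V.
Assume saturation: I_D = ½ k_n V_ov² = 0.5 × 1.13 × 0.72² = 0.293 mA, giving V_DS = V_DD − I_D R_D = 8.94 − 0.293 × 22.4 = 2.38 V.
V_DS = 2.38 V ≥ V_ov = 0.72 V, confirming saturation.

I_D = 0.293 mA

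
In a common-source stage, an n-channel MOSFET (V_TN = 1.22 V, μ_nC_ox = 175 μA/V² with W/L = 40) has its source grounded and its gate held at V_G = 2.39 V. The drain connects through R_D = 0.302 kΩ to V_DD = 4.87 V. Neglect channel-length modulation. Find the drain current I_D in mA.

I_D = 4.79 mA

V_GS = V_G = 2.39 V, so V_ov = 2.39 − 1.22 = 1.17 V.
k_n = μ_nC_ox · (W/L) = 7 mA/V².
Assume saturation: I_D = ½ k_n V_ov² = 0.5 × 7 × 1.17² = 4.79 mA, giving V_DS = V_DD − I_D R_D = 4.87 − 4.79 × 0.302 = 3.42 V.
V_DS = 3.42 V ≥ V_ov = 1.17 V, confirming saturation.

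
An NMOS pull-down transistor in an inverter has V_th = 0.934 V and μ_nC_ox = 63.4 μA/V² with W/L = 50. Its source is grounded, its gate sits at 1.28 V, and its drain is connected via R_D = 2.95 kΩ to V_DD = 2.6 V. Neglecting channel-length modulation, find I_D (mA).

V_GS = V_G = 1.28 V, so V_ov = 1.28 − 0.934 = 0.346 V.
k_n = μ_nC_ox · (W/L) = 3.17 mA/V².
Assume saturation: I_D = ½ k_n V_ov² = 0.5 × 3.17 × 0.346² = 0.19 mA, giving V_DS = V_DD − I_D R_D = 2.6 − 0.19 × 2.95 = 2.04 V.
V_DS = 2.04 V ≥ V_ov = 0.346 V, confirming saturation.

I_D = 0.190 mA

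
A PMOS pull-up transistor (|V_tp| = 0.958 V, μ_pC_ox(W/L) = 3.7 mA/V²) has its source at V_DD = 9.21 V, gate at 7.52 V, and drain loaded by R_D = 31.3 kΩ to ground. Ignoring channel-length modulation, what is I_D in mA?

V_SG = V_DD − V_G = 9.21 − 7.52 = 1.69 V, so V_ov = 1.69 − 0.958 = 0.732 V.
Assume saturation: I_D = ½ k_p V_ov² = 0.5 × 3.7 × 0.732² = 0.991 mA, giving V_SD = V_DD − I_D R_D = 9.21 − 0.991 × 31.3 = -21.8 V.
But -21.8 V < V_ov = 0.732 V, so the device is actually in triode.
In triode I_D = k_p[V_ov V_SD − ½ V_SD²] and I_D = (V_DD − V_SD)/R_D. Equating: 57.9 V_SD² − 85.77 V_SD + 9.21 = 0, giving V_SD = 0.117 V (the root below V_ov).
I_D = (9.21 − 0.117) / 31.3 = 0.291 mA.

I_D = 0.291 mA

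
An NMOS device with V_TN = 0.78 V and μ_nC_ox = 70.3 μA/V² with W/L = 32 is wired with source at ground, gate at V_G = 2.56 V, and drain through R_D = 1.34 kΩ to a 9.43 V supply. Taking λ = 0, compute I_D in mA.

I_D = 3.56 mA

V_GS = V_G = 2.56 V, so V_ov = 2.56 − 0.78 = 1.78 V.
k_n = μ_nC_ox · (W/L) = 2.25 mA/V².
Assume saturation: I_D = ½ k_n V_ov² = 0.5 × 2.25 × 1.78² = 3.56 mA, giving V_DS = V_DD − I_D R_D = 9.43 − 3.56 × 1.34 = 4.65 V.
V_DS = 4.65 V ≥ V_ov = 1.78 V, confirming saturation.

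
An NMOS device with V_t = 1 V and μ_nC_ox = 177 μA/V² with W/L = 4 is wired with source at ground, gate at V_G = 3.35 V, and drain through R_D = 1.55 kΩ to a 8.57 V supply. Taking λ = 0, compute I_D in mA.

V_GS = V_G = 3.35 V, so V_ov = 3.35 − 1 = 2.35 V.
k_n = μ_nC_ox · (W/L) = 0.708 mA/V².
Assume saturation: I_D = ½ k_n V_ov² = 0.5 × 0.708 × 2.35² = 1.95 mA, giving V_DS = V_DD − I_D R_D = 8.57 − 1.95 × 1.55 = 5.54 V.
V_DS = 5.54 V ≥ V_ov = 2.35 V, confirming saturation.

I_D = 1.95 mA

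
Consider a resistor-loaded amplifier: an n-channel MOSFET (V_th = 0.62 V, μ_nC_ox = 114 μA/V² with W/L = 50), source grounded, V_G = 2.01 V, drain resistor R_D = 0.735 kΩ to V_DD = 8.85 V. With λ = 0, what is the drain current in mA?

V_GS = V_G = 2.01 V, so V_ov = 2.01 − 0.62 = 1.39 V.
k_n = μ_nC_ox · (W/L) = 5.7 mA/V².
Assume saturation: I_D = ½ k_n V_ov² = 0.5 × 5.7 × 1.39² = 5.51 mA, giving V_DS = V_DD − I_D R_D = 8.85 − 5.51 × 0.735 = 4.8 V.
V_DS = 4.8 V ≥ V_ov = 1.39 V, confirming saturation.

I_D = 5.51 mA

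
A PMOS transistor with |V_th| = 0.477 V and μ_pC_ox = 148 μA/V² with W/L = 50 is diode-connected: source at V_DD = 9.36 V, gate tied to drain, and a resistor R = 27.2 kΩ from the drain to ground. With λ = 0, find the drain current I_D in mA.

With gate tied to drain, V_SG = V_SD ≥ V_SG − |V_th|, so the device is in saturation.
k_p = μ_pC_ox · (W/L) = 7.4 mA/V².
KCL at the drain: ½ k_p (V_SG − |V_th|)² = (V_DD − V_SG)/R.
Let x = V_SG − 0.477. Then 101 x² + x − 8.883 = 0, giving x = 0.292 V (positive root), so V_SG = 0.769 V.
I_D = (V_DD − V_SG)/R = (9.36 − 0.769) / 27.2 = 0.316 mA.

I_D = 0.316 mA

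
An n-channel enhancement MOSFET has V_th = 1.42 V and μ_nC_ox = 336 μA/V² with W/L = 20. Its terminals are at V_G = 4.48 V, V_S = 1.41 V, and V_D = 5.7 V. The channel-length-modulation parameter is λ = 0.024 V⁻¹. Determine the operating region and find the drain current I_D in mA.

Saturation; I_D = 10.1 mA

V_GS = V_G − V_S = 4.48 − 1.41 = 3.07 V; V_DS = V_D − V_S = 5.7 − 1.41 = 4.29 V.
k_n = μ_nC_ox · (W/L) = 6.72 mA/V².
V_ov = V_GS − V_th = 3.07 − 1.42 = 1.65 V.
Since V_DS = 4.29 V ≥ V_ov = 1.65 V, the device is in saturation.
I_D = ½ k_n V_ov² (1 + λ V_DS) = 0.5 × 6.72 × 1.65² × (1 + 0.024 × 4.29) = 10.1 mA.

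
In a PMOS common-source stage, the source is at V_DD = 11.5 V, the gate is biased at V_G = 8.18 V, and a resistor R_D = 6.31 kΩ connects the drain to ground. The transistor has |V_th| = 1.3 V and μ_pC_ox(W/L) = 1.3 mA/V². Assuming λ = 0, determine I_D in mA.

I_D = 1.69 mA

V_SG = V_DD − V_G = 11.5 − 8.18 = 3.32 V, so V_ov = 3.32 − 1.3 = 2.02 V.
Assume saturation: I_D = ½ k_p V_ov² = 0.5 × 1.3 × 2.02² = 2.65 mA, giving V_SD = V_DD − I_D R_D = 11.5 − 2.65 × 6.31 = -5.24 V.
But -5.24 V < V_ov = 2.02 V, so the device is actually in triode.
In triode I_D = k_p[V_ov V_SD − ½ V_SD²] and I_D = (V_DD − V_SD)/R_D. Equating: 4.1 V_SD² − 17.57 V_SD + 11.5 = 0, giving V_SD = 0.806 V (the root below V_ov).
I_D = (11.5 − 0.806) / 6.31 = 1.69 mA.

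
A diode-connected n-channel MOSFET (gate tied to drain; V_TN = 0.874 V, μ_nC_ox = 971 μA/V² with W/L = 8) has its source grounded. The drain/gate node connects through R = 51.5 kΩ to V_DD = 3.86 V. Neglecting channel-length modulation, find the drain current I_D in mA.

I_D = 0.0557 mA

With gate tied to drain, V_GS = V_DS ≥ V_GS − V_TN, so the device is in saturation.
k_n = μ_nC_ox · (W/L) = 7.768 mA/V².
KCL at the drain: ½ k_n (V_GS − V_TN)² = (V_DD − V_GS)/R.
Let x = V_GS − 0.874. Then 200 x² + x − 2.986 = 0, giving x = 0.12 V (positive root), so V_GS = 0.994 V.
I_D = (V_DD − V_GS)/R = (3.86 − 0.994) / 51.5 = 0.0557 mA.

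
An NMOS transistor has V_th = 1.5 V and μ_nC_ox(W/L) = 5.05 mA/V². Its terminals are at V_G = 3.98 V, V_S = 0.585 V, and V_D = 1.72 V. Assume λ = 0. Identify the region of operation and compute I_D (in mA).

V_GS = V_G − V_S = 3.98 − 0.585 = 3.4 V; V_DS = V_D − V_S = 1.72 − 0.585 = 1.14 V.
V_ov = V_GS − V_th = 3.4 − 1.5 = 1.9 V.
Since V_DS = 1.14 V < V_ov = 1.9 V, the device is in the triode region.
I_D = k_n [V_ov · V_DS − ½ V_DS²] = 5.05 × [1.9 × 1.14 − 0.5 × 1.14²] = 7.61 mA.

Triode; I_D = 7.61 mA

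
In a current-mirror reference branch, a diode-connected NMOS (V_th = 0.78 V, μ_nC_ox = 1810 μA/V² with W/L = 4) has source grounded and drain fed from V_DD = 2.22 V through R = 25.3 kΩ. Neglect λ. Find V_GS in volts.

With gate tied to drain, V_GS = V_DS ≥ V_GS − V_th, so the device is in saturation.
k_n = μ_nC_ox · (W/L) = 7.24 mA/V².
KCL at the drain: ½ k_n (V_GS − V_th)² = (V_DD − V_GS)/R.
Let x = V_GS − 0.78. Then 91.6 x² + x − 1.44 = 0, giving x = 0.12 V (positive root), so V_GS = 0.9 V.
I_D = (V_DD − V_GS)/R = (2.22 − 0.9) / 25.3 = 0.0522 mA.

V_GS = 0.900 V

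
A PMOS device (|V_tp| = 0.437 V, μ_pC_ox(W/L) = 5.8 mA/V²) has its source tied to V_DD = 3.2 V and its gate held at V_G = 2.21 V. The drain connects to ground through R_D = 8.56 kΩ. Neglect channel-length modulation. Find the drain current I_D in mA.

I_D = 0.359 mA

V_SG = V_DD − V_G = 3.2 − 2.21 = 0.99 V, so V_ov = 0.99 − 0.437 = 0.553 V.
Assume saturation: I_D = ½ k_p V_ov² = 0.5 × 5.8 × 0.553² = 0.887 mA, giving V_SD = V_DD − I_D R_D = 3.2 − 0.887 × 8.56 = -4.39 V.
But -4.39 V < V_ov = 0.553 V, so the device is actually in triode.
In triode I_D = k_p[V_ov V_SD − ½ V_SD²] and I_D = (V_DD − V_SD)/R_D. Equating: 24.8 V_SD² − 28.46 V_SD + 3.2 = 0, giving V_SD = 0.126 V (the root below V_ov).
I_D = (3.2 − 0.126) / 8.56 = 0.359 mA.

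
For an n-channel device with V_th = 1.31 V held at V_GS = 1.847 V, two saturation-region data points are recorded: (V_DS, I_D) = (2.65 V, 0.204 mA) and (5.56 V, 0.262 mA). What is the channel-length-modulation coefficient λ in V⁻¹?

With V_GS fixed, I_D ∝ (1 + λ V_DS) in saturation, so I_D2/I_D1 = (1 + λ V_DS2)/(1 + λ V_DS1).
0.262/0.204 = 1.284 = (1 + 5.56 λ)/(1 + 2.65 λ).
Solving: λ (I_D1 V_DS2 − I_D2 V_DS1) = I_D2 − I_D1, so λ = (0.262 − 0.204) / (0.204 × 5.56 − 0.262 × 2.65) = 0.058 / 0.44 = 0.132 V⁻¹.

λ = 0.132 V⁻¹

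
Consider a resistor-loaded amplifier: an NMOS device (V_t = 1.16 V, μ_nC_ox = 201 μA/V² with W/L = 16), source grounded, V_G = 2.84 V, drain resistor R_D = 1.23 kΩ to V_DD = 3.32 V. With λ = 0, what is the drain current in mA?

I_D = 2.29 mA

V_GS = V_G = 2.84 V, so V_ov = 2.84 − 1.16 = 1.68 V.
k_n = μ_nC_ox · (W/L) = 3.216 mA/V².
Assume saturation: I_D = ½ k_n V_ov² = 0.5 × 3.216 × 1.68² = 4.54 mA, giving V_DS = V_DD − I_D R_D = 3.32 − 4.54 × 1.23 = -2.26 V.
But -2.26 V < V_ov = 1.68 V, so the device is actually in triode.
In triode I_D = k_n[V_ov V_DS − ½ V_DS²] and I_D = (V_DD − V_DS)/R_D. Equating: 1.98 V_DS² − 7.646 V_DS + 3.32 = 0, giving V_DS = 0.499 V (the root below V_ov).
I_D = (3.32 − 0.499) / 1.23 = 2.29 mA.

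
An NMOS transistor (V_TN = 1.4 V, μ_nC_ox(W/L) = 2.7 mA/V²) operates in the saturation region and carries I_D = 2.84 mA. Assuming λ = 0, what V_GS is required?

V_GS = 2.85 V

In saturation I_D = ½ k_n (V_GS − V_TN)², so V_GS − V_TN = √(2 I_D / k_n) = √(2 × 2.84 / 2.7) = 1.45 V.
V_GS = 1.4 + 1.45 = 2.85 V.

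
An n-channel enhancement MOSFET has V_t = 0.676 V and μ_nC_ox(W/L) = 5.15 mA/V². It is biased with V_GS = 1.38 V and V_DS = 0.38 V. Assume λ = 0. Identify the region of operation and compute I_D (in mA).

Triode; I_D = 1.01 mA

V_ov = V_GS − V_t = 1.38 − 0.676 = 0.704 V.
Since V_DS = 0.38 V < V_ov = 0.704 V, the device is in the triode region.
I_D = k_n [V_ov · V_DS − ½ V_DS²] = 5.15 × [0.704 × 0.38 − 0.5 × 0.38²] = 1.01 mA.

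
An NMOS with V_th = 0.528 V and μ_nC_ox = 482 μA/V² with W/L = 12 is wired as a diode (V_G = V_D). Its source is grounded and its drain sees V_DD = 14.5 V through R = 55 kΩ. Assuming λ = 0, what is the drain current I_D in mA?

With gate tied to drain, V_GS = V_DS ≥ V_GS − V_th, so the device is in saturation.
k_n = μ_nC_ox · (W/L) = 5.784 mA/V².
KCL at the drain: ½ k_n (V_GS − V_th)² = (V_DD − V_GS)/R.
Let x = V_GS − 0.528. Then 159 x² + x − 13.97 = 0, giving x = 0.293 V (positive root), so V_GS = 0.821 V.
I_D = (V_DD − V_GS)/R = (14.5 − 0.821) / 55 = 0.249 mA.

I_D = 0.249 mA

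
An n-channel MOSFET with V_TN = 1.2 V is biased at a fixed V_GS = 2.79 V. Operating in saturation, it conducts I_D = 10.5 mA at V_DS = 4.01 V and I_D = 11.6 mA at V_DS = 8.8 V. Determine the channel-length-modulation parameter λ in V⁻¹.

λ = 0.0240 V⁻¹

With V_GS fixed, I_D ∝ (1 + λ V_DS) in saturation, so I_D2/I_D1 = (1 + λ V_DS2)/(1 + λ V_DS1).
11.6/10.5 = 1.105 = (1 + 8.8 λ)/(1 + 4.01 λ).
Solving: λ (I_D1 V_DS2 − I_D2 V_DS1) = I_D2 − I_D1, so λ = (11.6 − 10.5) / (10.5 × 8.8 − 11.6 × 4.01) = 1.1 / 45.9 = 0.024 V⁻¹.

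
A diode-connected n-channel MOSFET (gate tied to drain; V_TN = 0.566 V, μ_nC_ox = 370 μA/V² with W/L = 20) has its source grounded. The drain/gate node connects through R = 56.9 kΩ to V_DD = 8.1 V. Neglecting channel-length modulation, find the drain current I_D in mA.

I_D = 0.129 mA

With gate tied to drain, V_GS = V_DS ≥ V_GS − V_TN, so the device is in saturation.
k_n = μ_nC_ox · (W/L) = 7.4 mA/V².
KCL at the drain: ½ k_n (V_GS − V_TN)² = (V_DD − V_GS)/R.
Let x = V_GS − 0.566. Then 211 x² + x − 7.534 = 0, giving x = 0.187 V (positive root), so V_GS = 0.753 V.
I_D = (V_DD − V_GS)/R = (8.1 − 0.753) / 56.9 = 0.129 mA.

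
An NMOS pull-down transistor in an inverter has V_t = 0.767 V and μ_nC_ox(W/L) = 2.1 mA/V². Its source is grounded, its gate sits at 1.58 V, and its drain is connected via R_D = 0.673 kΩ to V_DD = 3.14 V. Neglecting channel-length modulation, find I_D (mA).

V_GS = V_G = 1.58 V, so V_ov = 1.58 − 0.767 = 0.813 V.
Assume saturation: I_D = ½ k_n V_ov² = 0.5 × 2.1 × 0.813² = 0.694 mA, giving V_DS = V_DD − I_D R_D = 3.14 − 0.694 × 0.673 = 2.67 V.
V_DS = 2.67 V ≥ V_ov = 0.813 V, confirming saturation.

I_D = 0.694 mA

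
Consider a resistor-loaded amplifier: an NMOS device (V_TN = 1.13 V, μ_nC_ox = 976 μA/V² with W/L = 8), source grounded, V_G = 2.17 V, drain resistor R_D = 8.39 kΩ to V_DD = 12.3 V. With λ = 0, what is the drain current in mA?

V_GS = V_G = 2.17 V, so V_ov = 2.17 − 1.13 = 1.04 V.
k_n = μ_nC_ox · (W/L) = 7.808 mA/V².
Assume saturation: I_D = ½ k_n V_ov² = 0.5 × 7.808 × 1.04² = 4.22 mA, giving V_DS = V_DD − I_D R_D = 12.3 − 4.22 × 8.39 = -23.1 V.
But -23.1 V < V_ov = 1.04 V, so the device is actually in triode.
In triode I_D = k_n[V_ov V_DS − ½ V_DS²] and I_D = (V_DD − V_DS)/R_D. Equating: 32.8 V_DS² − 69.13 V_DS + 12.3 = 0, giving V_DS = 0.196 V (the root below V_ov).
I_D = (12.3 − 0.196) / 8.39 = 1.44 mA.

I_D = 1.44 mA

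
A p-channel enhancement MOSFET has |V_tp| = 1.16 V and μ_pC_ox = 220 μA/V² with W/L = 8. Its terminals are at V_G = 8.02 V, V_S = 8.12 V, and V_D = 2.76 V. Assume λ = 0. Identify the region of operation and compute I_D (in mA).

Cutoff; I_D = 0 mA

V_SG = V_S − V_G = 8.12 − 8.02 = 0.1 V; V_SD = V_S − V_D = 8.12 − 2.76 = 5.36 V.
V_SG = 0.1 V < |V_tp| = 1.16 V, so the transistor is in cutoff.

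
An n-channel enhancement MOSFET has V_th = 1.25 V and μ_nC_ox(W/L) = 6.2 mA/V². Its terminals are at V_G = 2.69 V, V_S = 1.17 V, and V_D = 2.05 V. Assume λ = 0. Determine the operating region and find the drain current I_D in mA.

Saturation; I_D = 0.226 mA

V_GS = V_G − V_S = 2.69 − 1.17 = 1.52 V; V_DS = V_D − V_S = 2.05 − 1.17 = 0.88 V.
V_ov = V_GS − V_th = 1.52 − 1.25 = 0.27 V.
Since V_DS = 0.88 V ≥ V_ov = 0.27 V, the device is in saturation.
I_D = ½ k_n V_ov² = 0.5 × 6.2 × 0.27² = 0.226 mA.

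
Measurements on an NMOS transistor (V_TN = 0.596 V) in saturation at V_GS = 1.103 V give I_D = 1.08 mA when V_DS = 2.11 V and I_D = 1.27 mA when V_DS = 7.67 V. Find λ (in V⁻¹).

With V_GS fixed, I_D ∝ (1 + λ V_DS) in saturation, so I_D2/I_D1 = (1 + λ V_DS2)/(1 + λ V_DS1).
1.27/1.08 = 1.176 = (1 + 7.67 λ)/(1 + 2.11 λ).
Solving: λ (I_D1 V_DS2 − I_D2 V_DS1) = I_D2 − I_D1, so λ = (1.27 − 1.08) / (1.08 × 7.67 − 1.27 × 2.11) = 0.19 / 5.6 = 0.0339 V⁻¹.

λ = 0.0339 V⁻¹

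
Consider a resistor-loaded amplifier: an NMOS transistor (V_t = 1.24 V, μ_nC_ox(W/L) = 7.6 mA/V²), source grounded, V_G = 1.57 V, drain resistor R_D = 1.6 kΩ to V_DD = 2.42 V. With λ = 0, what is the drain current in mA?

V_GS = V_G = 1.57 V, so V_ov = 1.57 − 1.24 = 0.33 V.
Assume saturation: I_D = ½ k_n V_ov² = 0.5 × 7.6 × 0.33² = 0.414 mA, giving V_DS = V_DD − I_D R_D = 2.42 − 0.414 × 1.6 = 1.76 V.
V_DS = 1.76 V ≥ V_ov = 0.33 V, confirming saturation.

I_D = 0.414 mA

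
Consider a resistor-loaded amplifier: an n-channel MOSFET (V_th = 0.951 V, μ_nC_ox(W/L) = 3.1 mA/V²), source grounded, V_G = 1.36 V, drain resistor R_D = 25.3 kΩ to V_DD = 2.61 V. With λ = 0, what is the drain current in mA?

I_D = 0.0997 mA

V_GS = V_G = 1.36 V, so V_ov = 1.36 − 0.951 = 0.409 V.
Assume saturation: I_D = ½ k_n V_ov² = 0.5 × 3.1 × 0.409² = 0.259 mA, giving V_DS = V_DD − I_D R_D = 2.61 − 0.259 × 25.3 = -3.95 V.
But -3.95 V < V_ov = 0.409 V, so the device is actually in triode.
In triode I_D = k_n[V_ov V_DS − ½ V_DS²] and I_D = (V_DD − V_DS)/R_D. Equating: 39.2 V_DS² − 33.08 V_DS + 2.61 = 0, giving V_DS = 0.0881 V (the root below V_ov).
I_D = (2.61 − 0.0881) / 25.3 = 0.0997 mA.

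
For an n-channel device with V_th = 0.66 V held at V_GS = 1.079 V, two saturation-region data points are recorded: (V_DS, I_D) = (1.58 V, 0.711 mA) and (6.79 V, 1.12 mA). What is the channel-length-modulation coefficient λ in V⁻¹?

λ = 0.134 V⁻¹

With V_GS fixed, I_D ∝ (1 + λ V_DS) in saturation, so I_D2/I_D1 = (1 + λ V_DS2)/(1 + λ V_DS1).
1.12/0.711 = 1.575 = (1 + 6.79 λ)/(1 + 1.58 λ).
Solving: λ (I_D1 V_DS2 − I_D2 V_DS1) = I_D2 − I_D1, so λ = (1.12 − 0.711) / (0.711 × 6.79 − 1.12 × 1.58) = 0.409 / 3.06 = 0.134 V⁻¹.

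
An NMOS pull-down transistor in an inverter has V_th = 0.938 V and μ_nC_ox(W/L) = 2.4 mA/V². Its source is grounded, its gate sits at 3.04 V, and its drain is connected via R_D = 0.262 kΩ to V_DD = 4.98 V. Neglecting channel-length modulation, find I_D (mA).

I_D = 5.30 mA

V_GS = V_G = 3.04 V, so V_ov = 3.04 − 0.938 = 2.1 V.
Assume saturation: I_D = ½ k_n V_ov² = 0.5 × 2.4 × 2.1² = 5.3 mA, giving V_DS = V_DD − I_D R_D = 4.98 − 5.3 × 0.262 = 3.59 V.
V_DS = 3.59 V ≥ V_ov = 2.1 V, confirming saturation.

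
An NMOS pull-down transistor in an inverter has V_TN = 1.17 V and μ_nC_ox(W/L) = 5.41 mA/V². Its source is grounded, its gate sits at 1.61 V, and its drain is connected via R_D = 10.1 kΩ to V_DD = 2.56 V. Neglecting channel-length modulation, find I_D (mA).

I_D = 0.242 mA

V_GS = V_G = 1.61 V, so V_ov = 1.61 − 1.17 = 0.44 V.
Assume saturation: I_D = ½ k_n V_ov² = 0.5 × 5.41 × 0.44² = 0.524 mA, giving V_DS = V_DD − I_D R_D = 2.56 − 0.524 × 10.1 = -2.73 V.
But -2.73 V < V_ov = 0.44 V, so the device is actually in triode.
In triode I_D = k_n[V_ov V_DS − ½ V_DS²] and I_D = (V_DD − V_DS)/R_D. Equating: 27.3 V_DS² − 25.04 V_DS + 2.56 = 0, giving V_DS = 0.117 V (the root below V_ov).
I_D = (2.56 − 0.117) / 10.1 = 0.242 mA.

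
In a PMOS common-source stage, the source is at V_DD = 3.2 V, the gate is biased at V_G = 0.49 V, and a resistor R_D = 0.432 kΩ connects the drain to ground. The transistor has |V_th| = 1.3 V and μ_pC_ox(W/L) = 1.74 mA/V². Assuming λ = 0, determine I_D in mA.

I_D = 1.73 mA

V_SG = V_DD − V_G = 3.2 − 0.49 = 2.71 V, so V_ov = 2.71 − 1.3 = 1.41 V.
Assume saturation: I_D = ½ k_p V_ov² = 0.5 × 1.74 × 1.41² = 1.73 mA, giving V_SD = V_DD − I_D R_D = 3.2 − 1.73 × 0.432 = 2.45 V.
V_SD = 2.45 V ≥ V_ov = 1.41 V, confirming saturation.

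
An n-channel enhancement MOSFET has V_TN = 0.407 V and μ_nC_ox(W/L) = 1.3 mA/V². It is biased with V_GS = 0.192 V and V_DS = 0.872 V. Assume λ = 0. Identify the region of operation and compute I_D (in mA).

Cutoff; I_D = 0 mA

V_GS = 0.192 V < V_TN = 0.407 V, so the transistor is in cutoff.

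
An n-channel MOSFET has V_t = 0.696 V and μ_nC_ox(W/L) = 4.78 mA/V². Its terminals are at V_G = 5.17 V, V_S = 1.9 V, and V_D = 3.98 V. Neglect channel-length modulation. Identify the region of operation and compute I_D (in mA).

Triode; I_D = 15.3 mA

V_GS = V_G − V_S = 5.17 − 1.9 = 3.27 V; V_DS = V_D − V_S = 3.98 − 1.9 = 2.08 V.
V_ov = V_GS − V_t = 3.27 − 0.696 = 2.57 V.
Since V_DS = 2.08 V < V_ov = 2.57 V, the device is in the triode region.
I_D = k_n [V_ov · V_DS − ½ V_DS²] = 4.78 × [2.57 × 2.08 − 0.5 × 2.08²] = 15.3 mA.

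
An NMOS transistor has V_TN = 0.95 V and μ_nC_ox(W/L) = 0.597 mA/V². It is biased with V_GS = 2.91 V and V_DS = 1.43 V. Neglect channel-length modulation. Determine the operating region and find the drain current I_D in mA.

V_ov = V_GS − V_TN = 2.91 − 0.95 = 1.96 V.
Since V_DS = 1.43 V < V_ov = 1.96 V, the device is in the triode region.
I_D = k_n [V_ov · V_DS − ½ V_DS²] = 0.597 × [1.96 × 1.43 − 0.5 × 1.43²] = 1.06 mA.

Triode; I_D = 1.06 mA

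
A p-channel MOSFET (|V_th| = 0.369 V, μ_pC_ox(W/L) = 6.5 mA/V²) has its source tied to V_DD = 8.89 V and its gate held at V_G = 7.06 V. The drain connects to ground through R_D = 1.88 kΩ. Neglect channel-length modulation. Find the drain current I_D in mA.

I_D = 4.42 mA

V_SG = V_DD − V_G = 8.89 − 7.06 = 1.83 V, so V_ov = 1.83 − 0.369 = 1.46 V.
Assume saturation: I_D = ½ k_p V_ov² = 0.5 × 6.5 × 1.46² = 6.94 mA, giving V_SD = V_DD − I_D R_D = 8.89 − 6.94 × 1.88 = -4.15 V.
But -4.15 V < V_ov = 1.46 V, so the device is actually in triode.
In triode I_D = k_p[V_ov V_SD − ½ V_SD²] and I_D = (V_DD − V_SD)/R_D. Equating: 6.11 V_SD² − 18.85 V_SD + 8.89 = 0, giving V_SD = 0.581 V (the root below V_ov).
I_D = (8.89 − 0.581) / 1.88 = 4.42 mA.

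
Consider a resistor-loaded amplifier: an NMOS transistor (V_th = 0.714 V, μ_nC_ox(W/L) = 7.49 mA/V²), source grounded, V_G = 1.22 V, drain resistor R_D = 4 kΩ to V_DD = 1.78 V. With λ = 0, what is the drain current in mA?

I_D = 0.414 mA

V_GS = V_G = 1.22 V, so V_ov = 1.22 − 0.714 = 0.506 V.
Assume saturation: I_D = ½ k_n V_ov² = 0.5 × 7.49 × 0.506² = 0.959 mA, giving V_DS = V_DD − I_D R_D = 1.78 − 0.959 × 4 = -2.06 V.
But -2.06 V < V_ov = 0.506 V, so the device is actually in triode.
In triode I_D = k_n[V_ov V_DS − ½ V_DS²] and I_D = (V_DD − V_DS)/R_D. Equating: 15 V_DS² − 16.16 V_DS + 1.78 = 0, giving V_DS = 0.125 V (the root below V_ov).
I_D = (1.78 − 0.125) / 4 = 0.414 mA.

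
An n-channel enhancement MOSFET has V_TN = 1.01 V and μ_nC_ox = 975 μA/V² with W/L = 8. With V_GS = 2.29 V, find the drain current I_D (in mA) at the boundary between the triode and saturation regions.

At the boundary V_DS = V_ov = V_GS − V_TN = 2.29 − 1.01 = 1.28 V.
k_n = μ_nC_ox · (W/L) = 7.8 mA/V².
I_D = ½ k_n V_ov² = 0.5 × 7.8 × 1.28² = 6.39 mA.

I_D = 6.39 mA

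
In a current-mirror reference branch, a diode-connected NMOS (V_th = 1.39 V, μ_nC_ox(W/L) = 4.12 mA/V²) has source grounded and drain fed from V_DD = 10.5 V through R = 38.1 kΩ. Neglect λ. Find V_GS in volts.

V_GS = 1.72 V

With gate tied to drain, V_GS = V_DS ≥ V_GS − V_th, so the device is in saturation.
KCL at the drain: ½ k_n (V_GS − V_th)² = (V_DD − V_GS)/R.
Let x = V_GS − 1.39. Then 78.5 x² + x − 9.11 = 0, giving x = 0.334 V (positive root), so V_GS = 1.72 V.
I_D = (V_DD − V_GS)/R = (10.5 − 1.72) / 38.1 = 0.23 mA.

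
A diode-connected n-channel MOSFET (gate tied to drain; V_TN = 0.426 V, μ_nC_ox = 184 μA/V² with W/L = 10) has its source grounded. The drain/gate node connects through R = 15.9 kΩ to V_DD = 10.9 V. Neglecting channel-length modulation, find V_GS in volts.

With gate tied to drain, V_GS = V_DS ≥ V_GS − V_TN, so the device is in saturation.
k_n = μ_nC_ox · (W/L) = 1.84 mA/V².
KCL at the drain: ½ k_n (V_GS − V_TN)² = (V_DD − V_GS)/R.
Let x = V_GS − 0.426. Then 14.6 x² + x − 10.47 = 0, giving x = 0.813 V (positive root), so V_GS = 1.24 V.
I_D = (V_DD − V_GS)/R = (10.9 − 1.24) / 15.9 = 0.608 mA.

V_GS = 1.24 V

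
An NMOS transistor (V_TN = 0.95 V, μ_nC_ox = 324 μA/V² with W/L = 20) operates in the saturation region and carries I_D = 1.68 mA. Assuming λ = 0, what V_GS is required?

V_GS = 1.67 V

k_n = μ_nC_ox · (W/L) = 6.48 mA/V².
In saturation I_D = ½ k_n (V_GS − V_TN)², so V_GS − V_TN = √(2 I_D / k_n) = √(2 × 1.68 / 6.48) = 0.72 V.
V_GS = 0.95 + 0.72 = 1.67 V.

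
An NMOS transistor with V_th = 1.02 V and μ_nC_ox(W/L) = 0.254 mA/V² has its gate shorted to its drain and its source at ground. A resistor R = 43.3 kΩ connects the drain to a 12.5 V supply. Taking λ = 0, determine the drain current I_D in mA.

With gate tied to drain, V_GS = V_DS ≥ V_GS − V_th, so the device is in saturation.
KCL at the drain: ½ k_n (V_GS − V_th)² = (V_DD − V_GS)/R.
Let x = V_GS − 1.02. Then 5.5 x² + x − 11.48 = 0, giving x = 1.36 V (positive root), so V_GS = 2.38 V.
I_D = (V_DD − V_GS)/R = (12.5 − 2.38) / 43.3 = 0.234 mA.

I_D = 0.234 mA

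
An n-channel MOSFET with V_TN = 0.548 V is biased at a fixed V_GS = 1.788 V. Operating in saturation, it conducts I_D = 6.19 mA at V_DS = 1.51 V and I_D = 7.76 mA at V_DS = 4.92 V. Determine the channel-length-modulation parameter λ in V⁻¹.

λ = 0.0838 V⁻¹

With V_GS fixed, I_D ∝ (1 + λ V_DS) in saturation, so I_D2/I_D1 = (1 + λ V_DS2)/(1 + λ V_DS1).
7.76/6.19 = 1.254 = (1 + 4.92 λ)/(1 + 1.51 λ).
Solving: λ (I_D1 V_DS2 − I_D2 V_DS1) = I_D2 − I_D1, so λ = (7.76 − 6.19) / (6.19 × 4.92 − 7.76 × 1.51) = 1.57 / 18.7 = 0.0838 V⁻¹.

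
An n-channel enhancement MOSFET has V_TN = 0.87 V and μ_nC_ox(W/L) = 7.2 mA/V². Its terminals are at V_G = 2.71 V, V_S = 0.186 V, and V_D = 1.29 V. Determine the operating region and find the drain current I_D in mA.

Triode; I_D = 8.76 mA

V_GS = V_G − V_S = 2.71 − 0.186 = 2.52 V; V_DS = V_D − V_S = 1.29 − 0.186 = 1.1 V.
V_ov = V_GS − V_TN = 2.52 − 0.87 = 1.65 V.
Since V_DS = 1.1 V < V_ov = 1.65 V, the device is in the triode region.
I_D = k_n [V_ov · V_DS − ½ V_DS²] = 7.2 × [1.65 × 1.1 − 0.5 × 1.1²] = 8.76 mA.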